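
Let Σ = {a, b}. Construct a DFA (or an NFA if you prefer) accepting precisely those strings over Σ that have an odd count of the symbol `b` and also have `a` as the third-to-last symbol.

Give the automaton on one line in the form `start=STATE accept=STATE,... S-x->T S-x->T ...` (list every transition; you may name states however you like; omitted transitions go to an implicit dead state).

Build one automaton per condition and run them in lockstep. One (2 states) tracks the count of `b`s modulo 2; the other (15 states) tracks the last 3 symbols read. Each combined state is a pair, one component from each; accept when both components accept.
With 23 states:
          a    b  
>  s0     s1   s2 
   s1     s3   s4 
   s2     s5   s6 
   s3     s7   s8 
   s4     s9  s10 
   s5    s11  s12 
   s6    s13  s14 
   s7     s7   s8 
 * s8     s9  s10 
 * s9    s11  s12 
   s10   s13  s14 
   s11   s15  s16 
   s12   s17  s18 
   s13   s19  s20 
   s14   s21  s22 
 * s15   s15  s16 
   s16   s17  s18 
   s17   s19  s20 
 * s18   s21  s22 
   s19    s7   s8 
   s20    s9  s10 
   s21   s11  s12 
   s22   s13  s14 
(> = start, * = accepting)

start=s0 accept=s8,s9,s15,s18 s0-a->s1 s0-b->s2 s1-a->s3 s1-b->s4 s2-a->s5 s2-b->s6 s3-a->s7 s3-b->s8 s4-a->s9 s4-b->s10 s5-a->s11 s5-b->s12 s6-a->s13 s6-b->s14 s7-a->s7 s7-b->s8 s8-a->s9 s8-b->s10 s9-a->s11 s9-b->s12 s10-a->s13 s10-b->s14 s11-a->s15 s11-b->s16 s12-a->s17 s12-b->s18 s13-a->s19 s13-b->s20 s14-a->s21 s14-b->s22 s15-a->s15 s15-b->s16 s16-a->s17 s16-b->s18 s17-a->s19 s17-b->s20 s18-a->s21 s18-b->s22 s19-a->s7 s19-b->s8 s20-a->s9 s20-b->s10 s21-a->s11 s21-b->s12 s22-a->s13 s22-b->s14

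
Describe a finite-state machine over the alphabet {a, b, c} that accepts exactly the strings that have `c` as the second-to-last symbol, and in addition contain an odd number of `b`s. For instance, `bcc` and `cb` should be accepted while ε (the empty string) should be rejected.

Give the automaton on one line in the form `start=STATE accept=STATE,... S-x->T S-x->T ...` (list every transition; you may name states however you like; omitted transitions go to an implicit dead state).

Run two small machines in parallel and take their product. The first has 13 states tracking the last 2 symbols read; the second has 2 states tracking the count of `b`s modulo 2. A product state is a pair (one from each), accepting exactly when both do. Equivalent product states are then merged.
A 6-state machine:
        a   b   c  
>  q0   q0  q1  q2 
   q1   q1  q0  q3 
   q2   q0  q4  q2 
   q3   q4  q0  q5 
 * q4   q1  q0  q3 
 * q5   q4  q0  q5 
(> = start, * = accepting)

start=q0 accept=q4,q5 q0-a->q0 q0-b->q1 q0-c->q2 q1-a->q1 q1-b->q0 q1-c->q3 q2-a->q0 q2-b->q4 q2-c->q2 q3-a->q4 q3-b->q0 q3-c->q5 q4-a->q1 q4-b->q0 q4-c->q3 q5-a->q4 q5-b->q0 q5-c->q5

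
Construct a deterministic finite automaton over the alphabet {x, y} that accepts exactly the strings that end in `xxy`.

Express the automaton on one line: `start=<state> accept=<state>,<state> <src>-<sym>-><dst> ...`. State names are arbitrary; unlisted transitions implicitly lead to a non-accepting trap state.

Remember how much of `xxy` the current input suffix matches. State q0 means no match yet; q1 means the last symbol is `x`; q2 means the last 2 symbols are `xx`; q3 means the last 3 symbols are `xxy`. Only q3 accepts. On a mismatch, fall back to the longest proper suffix that is still a prefix of `xxy`.
        x   y  
>  q0   q1  q0 
   q1   q2  q0 
   q2   q2  q3 
 * q3   q1  q0 
(> = start, * = accepting)

start=q0 accept=q3 q0-x->q1 q0-y->q0 q1-x->q2 q1-y->q0 q2-x->q2 q2-y->q3 q3-x->q1 q3-y->q0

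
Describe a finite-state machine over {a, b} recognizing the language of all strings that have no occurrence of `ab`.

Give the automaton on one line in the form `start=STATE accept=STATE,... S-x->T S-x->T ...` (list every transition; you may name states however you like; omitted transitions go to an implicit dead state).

start=q0 accept=q0,q1 q0-a->q1 q0-b->q0 q1-a->q1 q1-b->q2 q2-a->q2 q2-b->q2

Track partial matches of the forbidden pattern `ab`. State q2 is a dead state reached once `ab` has occurred; every other state accepts. q0 means no part of `ab` is currently matched.
3 states suffice.
        a   b  
>* q0   q1  q0 
 * q1   q1  q2 
   q2   q2  q2 
(> = start, * = accepting)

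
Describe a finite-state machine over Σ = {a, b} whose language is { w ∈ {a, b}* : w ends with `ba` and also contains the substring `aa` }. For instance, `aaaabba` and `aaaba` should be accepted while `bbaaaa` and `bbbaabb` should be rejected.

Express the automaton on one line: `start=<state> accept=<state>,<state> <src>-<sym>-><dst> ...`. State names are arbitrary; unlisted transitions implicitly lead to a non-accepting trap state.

start=q0 accept=q4 q0-a->q1 q0-b->q0 q1-a->q2 q1-b->q0 q2-a->q2 q2-b->q3 q3-a->q4 q3-b->q3 q4-a->q2 q4-b->q3

Build one automaton per condition and run them in lockstep. The first has 3 states tracking how much of the suffix `ba` has currently been matched; the second has 3 states tracking whether and how much of `aa` has been seen. A product state is a pair (one from each), accepting exactly when both do. Minimizing collapses redundant product states.
With 5 states:
        a   b  
>  q0   q1  q0 
   q1   q2  q0 
   q2   q2  q3 
   q3   q4  q3 
 * q4   q2  q3 
(> = start, * = accepting)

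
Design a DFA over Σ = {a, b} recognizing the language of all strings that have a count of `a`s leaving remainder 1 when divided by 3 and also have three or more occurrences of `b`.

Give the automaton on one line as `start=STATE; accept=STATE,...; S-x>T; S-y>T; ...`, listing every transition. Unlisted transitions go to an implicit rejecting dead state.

Build one automaton per condition and run them in lockstep. The first has 3 states tracking the count of `a`s modulo 3; the second has 5 states tracking the count of `b`s, saturating at 4. A product state is a pair (one from each), accepting exactly when both do.
          a    b  
>  q0     q1   q2 
   q1     q3   q4 
   q2     q4   q5 
   q3     q0   q6 
   q4     q6   q7 
   q5     q7   q8 
   q6     q2   q9 
   q7     q9  q10 
   q8    q10  q11 
   q9     q5  q12 
 * q10   q12  q13 
   q11   q13  q11 
   q12    q8  q14 
 * q13   q14  q13 
   q14   q11  q14 
(> = start, * = accepting)

start=q0; accept=q10,q13; q0-a>q1; q0-b>q2; q1-a>q3; q1-b>q4; q2-a>q4; q2-b>q5; q3-a>q0; q3-b>q6; q4-a>q6; q4-b>q7; q5-a>q7; q5-b>q8; q6-a>q2; q6-b>q9; q7-a>q9; q7-b>q10; q8-a>q10; q8-b>q11; q9-a>q5; q9-b>q12; q10-a>q12; q10-b>q13; q11-a>q13; q11-b>q11; q12-a>q8; q12-b>q14; q13-a>q14; q13-b>q13; q14-a>q11; q14-b>q14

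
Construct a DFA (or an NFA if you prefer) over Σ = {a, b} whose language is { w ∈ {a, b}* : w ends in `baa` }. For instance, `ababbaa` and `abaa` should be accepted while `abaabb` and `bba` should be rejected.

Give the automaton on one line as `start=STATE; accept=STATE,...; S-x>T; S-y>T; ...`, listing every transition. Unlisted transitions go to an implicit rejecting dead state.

Remember how much of `baa` the current input suffix matches. State S0 means no match yet; S1 means the last symbol is `b`; S2 means the last 2 symbols are `ba`; S3 means the last 3 symbols are `baa`. Only S3 accepts. On a mismatch, fall back to the longest proper suffix that is still a prefix of `baa`.
4 states suffice.
        a   b  
>  S0   S0  S1 
   S1   S2  S1 
   S2   S3  S1 
 * S3   S0  S1 
(> = start, * = accepting)

start=S0; accept=S3; S0-a>S0; S0-b>S1; S1-a>S2; S1-b>S1; S2-a>S3; S2-b>S1; S3-a>S0; S3-b>S1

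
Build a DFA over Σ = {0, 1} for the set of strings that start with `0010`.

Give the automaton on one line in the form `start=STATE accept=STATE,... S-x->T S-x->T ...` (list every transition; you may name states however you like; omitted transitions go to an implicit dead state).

start=q0 accept=q4 q0-0->q1 q0-1->q5 q1-0->q2 q1-1->q5 q2-0->q5 q2-1->q3 q3-0->q4 q3-1->q5 q4-0->q4 q4-1->q4 q5-0->q5 q5-1->q5

Walk along `0010` while the input agrees: from q0 take `0` to q1, and so on. Any deviation drops to the rejecting sink q5. Once q4 is reached the prefix is confirmed and every continuation is accepted.
        0   1  
>  q0   q1  q5 
   q1   q2  q5 
   q2   q5  q3 
   q3   q4  q5 
 * q4   q4  q4 
   q5   q5  q5 
(> = start, * = accepting)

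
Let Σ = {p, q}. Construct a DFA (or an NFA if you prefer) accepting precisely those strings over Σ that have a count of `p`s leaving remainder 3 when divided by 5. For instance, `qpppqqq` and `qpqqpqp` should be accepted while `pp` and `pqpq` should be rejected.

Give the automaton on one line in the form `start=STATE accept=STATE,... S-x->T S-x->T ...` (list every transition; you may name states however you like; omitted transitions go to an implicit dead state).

start=s0 accept=s3 s0-p->s1 s0-q->s0 s1-p->s2 s1-q->s1 s2-p->s3 s2-q->s2 s3-p->s4 s3-q->s3 s4-p->s0 s4-q->s4

Keep the running count of `p`s modulo 5: each `p` advances along the cycle s0 → s1 → s2 → s3 → s4 → s0 while other symbols loop. Accept at s3.
        p   q  
>  s0   s1  s0 
   s1   s2  s1 
   s2   s3  s2 
 * s3   s4  s3 
   s4   s0  s4 
(> = start, * = accepting)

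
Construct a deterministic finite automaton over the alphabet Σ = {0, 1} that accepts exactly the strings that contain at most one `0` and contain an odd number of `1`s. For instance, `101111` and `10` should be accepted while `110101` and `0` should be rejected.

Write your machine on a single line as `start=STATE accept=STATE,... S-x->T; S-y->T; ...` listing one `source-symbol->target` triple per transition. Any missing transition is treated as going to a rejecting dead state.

Run two small machines in parallel and take their product. The first has 3 states tracking the count of `0`s, saturating at 2; the second has 2 states tracking the count of `1`s modulo 2. A product state is a pair (one from each), accepting exactly when both do. Equivalent product states are then merged.
With 5 states:
        0   1  
>  S0   S1  S2 
   S1   S3  S4 
 * S2   S4  S0 
   S3   S3  S3 
 * S4   S3  S1 
(> = start, * = accepting)

start=S0; accept=S2,S4; S0-0->S1; S0-1->S2; S1-0->S3; S1-1->S4; S2-0->S4; S2-1->S0; S3-0->S3; S3-1->S3; S4-0->S3; S4-1->S1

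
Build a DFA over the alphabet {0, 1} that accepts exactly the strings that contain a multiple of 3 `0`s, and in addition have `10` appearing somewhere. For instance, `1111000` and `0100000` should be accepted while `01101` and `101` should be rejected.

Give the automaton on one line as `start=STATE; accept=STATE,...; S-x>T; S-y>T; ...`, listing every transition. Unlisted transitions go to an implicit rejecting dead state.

Run two small machines in parallel and take their product. The first has 3 states tracking the count of `0`s modulo 3; the second has 3 states tracking whether and how much of `10` has been seen. A product state is a pair (one from each), accepting exactly when both do. After merging equivalent states the machine shrinks.
7 states suffice.
       0  1 
>  A   B  C 
   B   D  E 
   C   E  C 
   D   A  F 
   E   F  E 
   F   G  F 
 * G   E  G 
(> = start, * = accepting)

start=A; accept=G; A-0>B; A-1>C; B-0>D; B-1>E; C-0>E; C-1>C; D-0>A; D-1>F; E-0>F; E-1>E; F-0>G; F-1>F; G-0>E; G-1>G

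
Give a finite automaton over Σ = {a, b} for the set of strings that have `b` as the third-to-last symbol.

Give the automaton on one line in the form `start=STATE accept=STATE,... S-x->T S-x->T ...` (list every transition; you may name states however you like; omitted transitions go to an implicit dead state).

A DFA must remember the last 3 symbols (since which symbol is third-to-last isn't known until the input ends). Use one state per possible window of the last ≤3 symbols; accept from those whose window starts with `b`.
15 states suffice.
          a    b  
>  S0     S1   S2 
   S1     S3   S4 
   S2     S5   S6 
   S3     S7   S8 
   S4     S9  S10 
   S5    S11  S12 
   S6    S13  S14 
   S7     S7   S8 
   S8     S9  S10 
   S9    S11  S12 
   S10   S13  S14 
 * S11    S7   S8 
 * S12    S9  S10 
 * S13   S11  S12 
 * S14   S13  S14 
(> = start, * = accepting)

start=S0 accept=S11,S12,S13,S14 S0-a->S1 S0-b->S2 S1-a->S3 S1-b->S4 S2-a->S5 S2-b->S6 S3-a->S7 S3-b->S8 S4-a->S9 S4-b->S10 S5-a->S11 S5-b->S12 S6-a->S13 S6-b->S14 S7-a->S7 S7-b->S8 S8-a->S9 S8-b->S10 S9-a->S11 S9-b->S12 S10-a->S13 S10-b->S14 S11-a->S7 S11-b->S8 S12-a->S9 S12-b->S10 S13-a->S11 S13-b->S12 S14-a->S13 S14-b->S14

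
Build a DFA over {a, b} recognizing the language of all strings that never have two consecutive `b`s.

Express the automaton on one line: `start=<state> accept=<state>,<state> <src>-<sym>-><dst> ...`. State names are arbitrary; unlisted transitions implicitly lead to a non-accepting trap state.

start=s0 accept=s0,s1 s0-a->s0 s0-b->s1 s1-a->s0 s1-b->s2 s2-a->s2 s2-b->s2

Track partial matches of the forbidden pattern `bb`. State s2 is a dead state reached once `bb` has occurred; every other state accepts. s0 means no part of `bb` is currently matched.
        a   b  
>* s0   s0  s1 
 * s1   s0  s2 
   s2   s2  s2 
(> = start, * = accepting)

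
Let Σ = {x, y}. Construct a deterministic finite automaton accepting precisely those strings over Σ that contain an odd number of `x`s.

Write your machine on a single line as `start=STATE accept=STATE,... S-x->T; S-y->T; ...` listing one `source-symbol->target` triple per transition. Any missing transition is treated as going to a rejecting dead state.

The only thing that matters is how many `x`s have appeared, reduced mod 2. Use one state per residue: q0 for 0, …, q1 for 1. Reading `x` moves to the next residue; anything else stays put. q1 is accepting.
With 2 states:
        x   y  
>  q0   q1  q0 
 * q1   q0  q1 
(> = start, * = accepting)

start=q0; accept=q1; q0-x->q1; q0-y->q0; q1-x->q0; q1-y->q1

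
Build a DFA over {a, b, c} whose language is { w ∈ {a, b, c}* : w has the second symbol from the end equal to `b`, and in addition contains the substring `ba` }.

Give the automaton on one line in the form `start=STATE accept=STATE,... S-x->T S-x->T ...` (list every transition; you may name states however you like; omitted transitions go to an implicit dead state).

start=S0 accept=S2,S5 S0-a->S0 S0-b->S1 S0-c->S0 S1-a->S2 S1-b->S1 S1-c->S0 S2-a->S3 S2-b->S4 S2-c->S3 S3-a->S3 S3-b->S4 S3-c->S3 S4-a->S2 S4-b->S5 S4-c->S2 S5-a->S2 S5-b->S5 S5-c->S2

Build one automaton per condition and run them in lockstep. One (13 states) tracks the last 2 symbols read; the other (3 states) tracks whether and how much of `ba` has been seen. Each combined state is a pair, one component from each; accept when both components accept. After merging equivalent states the machine shrinks.
With 6 states:
        a   b   c  
>  S0   S0  S1  S0 
   S1   S2  S1  S0 
 * S2   S3  S4  S3 
   S3   S3  S4  S3 
   S4   S2  S5  S2 
 * S5   S2  S5  S2 
(> = start, * = accepting)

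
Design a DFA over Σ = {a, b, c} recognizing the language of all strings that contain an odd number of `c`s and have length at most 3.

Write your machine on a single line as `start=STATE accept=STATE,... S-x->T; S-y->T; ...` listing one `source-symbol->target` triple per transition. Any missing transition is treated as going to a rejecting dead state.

start=q0; accept=q2,q4,q6; q0-a->q1; q0-b->q1; q0-c->q2; q1-a->q3; q1-b->q3; q1-c->q4; q2-a->q4; q2-b->q4; q2-c->q3; q3-a->q5; q3-b->q5; q3-c->q6; q4-a->q6; q4-b->q6; q4-c->q5; q5-a->q5; q5-b->q5; q5-c->q5; q6-a->q5; q6-b->q5; q6-c->q5

Handle the two conditions separately and then intersect. The first has 2 states tracking the count of `c`s modulo 2; the second has 5 states tracking the input length, saturating at 4. A product state is a pair (one from each), accepting exactly when both do. Minimizing collapses redundant product states.
7 states suffice.
        a   b   c  
>  q0   q1  q1  q2 
   q1   q3  q3  q4 
 * q2   q4  q4  q3 
   q3   q5  q5  q6 
 * q4   q6  q6  q5 
   q5   q5  q5  q5 
 * q6   q5  q5  q5 
(> = start, * = accepting)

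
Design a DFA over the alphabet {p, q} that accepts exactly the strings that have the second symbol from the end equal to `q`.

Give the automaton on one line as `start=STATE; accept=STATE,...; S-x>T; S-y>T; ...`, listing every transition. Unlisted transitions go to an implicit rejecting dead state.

A DFA must remember the last 2 symbols (since which symbol is second-to-last isn't known until the input ends). Use one state per possible window of the last ≤2 symbols; accept from those whose window starts with `q`.
A 7-state machine:
        p   q  
>  S0   S1  S2 
   S1   S3  S4 
   S2   S5  S6 
   S3   S3  S4 
   S4   S5  S6 
 * S5   S3  S4 
 * S6   S5  S6 
(> = start, * = accepting)

start=S0; accept=S5,S6; S0-p>S1; S0-q>S2; S1-p>S3; S1-q>S4; S2-p>S5; S2-q>S6; S3-p>S3; S3-q>S4; S4-p>S5; S4-q>S6; S5-p>S3; S5-q>S4; S6-p>S5; S6-q>S6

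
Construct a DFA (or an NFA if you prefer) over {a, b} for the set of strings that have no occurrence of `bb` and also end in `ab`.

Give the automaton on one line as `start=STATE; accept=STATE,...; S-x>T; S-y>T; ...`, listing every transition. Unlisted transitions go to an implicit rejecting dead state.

Build one automaton per condition and run them in lockstep. The first has 3 states tracking partial matches of the forbidden pattern `bb`; the second has 3 states tracking how much of the suffix `ab` has currently been matched. A product state is a pair (one from each), accepting exactly when both do. Equivalent product states are then merged.
        a   b  
>  s0   s1  s2 
   s1   s1  s3 
   s2   s1  s4 
 * s3   s1  s4 
   s4   s4  s4 
(> = start, * = accepting)

start=s0; accept=s3; s0-a>s1; s0-b>s2; s1-a>s1; s1-b>s3; s2-a>s1; s2-b>s4; s3-a>s1; s3-b>s4; s4-a>s4; s4-b>s4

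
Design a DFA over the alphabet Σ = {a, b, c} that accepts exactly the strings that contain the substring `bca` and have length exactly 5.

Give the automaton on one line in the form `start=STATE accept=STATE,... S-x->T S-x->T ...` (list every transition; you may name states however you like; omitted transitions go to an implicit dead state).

start=s0 accept=s17 s0-a->s1 s0-b->s2 s0-c->s1 s1-a->s3 s1-b->s4 s1-c->s3 s2-a->s3 s2-b->s4 s2-c->s5 s3-a->s6 s3-b->s7 s3-c->s6 s4-a->s6 s4-b->s7 s4-c->s8 s5-a->s9 s5-b->s7 s5-c->s6 s6-a->s10 s6-b->s11 s6-c->s10 s7-a->s10 s7-b->s11 s7-c->s12 s8-a->s13 s8-b->s11 s8-c->s10 s9-a->s13 s9-b->s13 s9-c->s13 s10-a->s14 s10-b->s15 s10-c->s14 s11-a->s14 s11-b->s15 s11-c->s16 s12-a->s17 s12-b->s15 s12-c->s14 s13-a->s17 s13-b->s17 s13-c->s17 s14-a->s18 s14-b->s19 s14-c->s18 s15-a->s18 s15-b->s19 s15-c->s20 s16-a->s21 s16-b->s19 s16-c->s18 s17-a->s21 s17-b->s21 s17-c->s21 s18-a->s18 s18-b->s19 s18-c->s18 s19-a->s18 s19-b->s19 s19-c->s20 s20-a->s21 s20-b->s19 s20-c->s18 s21-a->s21 s21-b->s21 s21-c->s21

Run two small machines in parallel and take their product. One (4 states) tracks whether and how much of `bca` has been seen; the other (7 states) tracks the input length, saturating at 6. Each combined state is a pair, one component from each; accept when both components accept.
22 states suffice.
          a    b    c  
>  s0     s1   s2   s1 
   s1     s3   s4   s3 
   s2     s3   s4   s5 
   s3     s6   s7   s6 
   s4     s6   s7   s8 
   s5     s9   s7   s6 
   s6    s10  s11  s10 
   s7    s10  s11  s12 
   s8    s13  s11  s10 
   s9    s13  s13  s13 
   s10   s14  s15  s14 
   s11   s14  s15  s16 
   s12   s17  s15  s14 
   s13   s17  s17  s17 
   s14   s18  s19  s18 
   s15   s18  s19  s20 
   s16   s21  s19  s18 
 * s17   s21  s21  s21 
   s18   s18  s19  s18 
   s19   s18  s19  s20 
   s20   s21  s19  s18 
   s21   s21  s21  s21 
(> = start, * = accepting)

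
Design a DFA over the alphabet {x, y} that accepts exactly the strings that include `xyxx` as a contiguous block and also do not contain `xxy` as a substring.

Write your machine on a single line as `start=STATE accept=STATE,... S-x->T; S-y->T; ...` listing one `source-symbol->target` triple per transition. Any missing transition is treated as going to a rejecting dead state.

Build one automaton per condition and run them in lockstep. One (5 states) tracks whether and how much of `xyxx` has been seen; the other (4 states) tracks partial matches of the forbidden pattern `xxy`. Each combined state is a pair, one component from each; accept when both components accept. After merging equivalent states the machine shrinks.
6 states suffice.
        x   y  
>  q0   q1  q0 
   q1   q2  q3 
   q2   q2  q2 
   q3   q4  q0 
   q4   q5  q3 
 * q5   q5  q2 
(> = start, * = accepting)

start=q0; accept=q5; q0-x->q1; q0-y->q0; q1-x->q2; q1-y->q3; q2-x->q2; q2-y->q2; q3-x->q4; q3-y->q0; q4-x->q5; q4-y->q3; q5-x->q5; q5-y->q2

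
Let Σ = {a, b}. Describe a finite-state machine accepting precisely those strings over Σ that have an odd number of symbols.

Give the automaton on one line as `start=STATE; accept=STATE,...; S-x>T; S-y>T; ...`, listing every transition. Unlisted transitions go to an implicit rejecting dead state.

Only the length mod 2 matters, so use a 2-cycle: from any state, every input symbol moves to the next state, wrapping q1 back to q0. Mark q1 accepting.
With 2 states:
        a   b  
>  q0   q1  q1 
 * q1   q0  q0 
(> = start, * = accepting)

start=q0; accept=q1; q0-a>q1; q0-b>q1; q1-a>q0; q1-b>q0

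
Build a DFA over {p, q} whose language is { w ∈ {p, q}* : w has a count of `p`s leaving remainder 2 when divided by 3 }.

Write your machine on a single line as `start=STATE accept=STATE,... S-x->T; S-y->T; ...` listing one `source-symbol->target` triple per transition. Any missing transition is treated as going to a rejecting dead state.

Keep the running count of `p`s modulo 3: each `p` advances along the cycle A → B → C → A while other symbols loop. Accept at C.
       p  q 
>  A   B  A 
   B   C  B 
 * C   A  C 
(> = start, * = accepting)

start=A; accept=C; A-p->B; A-q->A; B-p->C; B-q->B; C-p->A; C-q->C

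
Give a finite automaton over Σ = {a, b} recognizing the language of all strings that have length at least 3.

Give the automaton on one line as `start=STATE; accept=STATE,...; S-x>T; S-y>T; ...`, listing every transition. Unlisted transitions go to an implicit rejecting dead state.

We only need to distinguish lengths 0, 1, …, 3, and '>3'. Chain q0 → q1 → q2 → q3 → q4 on every symbol, with q4 looping. Accepting states: {q3, q4}.
A 5-state machine:
        a   b  
>  q0   q1  q1 
   q1   q2  q2 
   q2   q3  q3 
 * q3   q4  q4 
 * q4   q4  q4 
(> = start, * = accepting)

start=q0; accept=q3,q4; q0-a>q1; q0-b>q1; q1-a>q2; q1-b>q2; q2-a>q3; q2-b>q3; q3-a>q4; q3-b>q4; q4-a>q4; q4-b>q4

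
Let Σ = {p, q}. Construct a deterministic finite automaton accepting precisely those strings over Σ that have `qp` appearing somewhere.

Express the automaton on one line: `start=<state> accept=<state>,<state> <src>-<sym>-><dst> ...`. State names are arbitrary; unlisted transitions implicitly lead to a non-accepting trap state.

States s0..s1 record the length of the longest prefix of `qp` that matches the current input suffix. Reaching s2 means `qp` has been seen, and we stay there forever. Accept from s2.
3 states suffice.
        p   q  
>  s0   s0  s1 
   s1   s2  s1 
 * s2   s2  s2 
(> = start, * = accepting)

start=s0 accept=s2 s0-p->s0 s0-q->s1 s1-p->s2 s1-q->s1 s2-p->s2 s2-q->s2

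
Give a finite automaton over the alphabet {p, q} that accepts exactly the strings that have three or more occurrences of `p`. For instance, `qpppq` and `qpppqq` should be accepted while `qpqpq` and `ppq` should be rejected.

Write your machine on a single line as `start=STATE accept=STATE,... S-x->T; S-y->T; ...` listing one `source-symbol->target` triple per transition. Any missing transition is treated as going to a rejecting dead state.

start=S0; accept=S3,S4; S0-p->S1; S0-q->S0; S1-p->S2; S1-q->S1; S2-p->S3; S2-q->S2; S3-p->S4; S3-q->S3; S4-p->S4; S4-q->S4

Count `p`s, saturating at 4: states S0 through S3 mean 0 through 3 `p`s seen; S4 means more than 3. Each `p` increments (capped at S4); other symbols loop. Accept from {S3, S4}.
        p   q  
>  S0   S1  S0 
   S1   S2  S1 
   S2   S3  S2 
 * S3   S4  S3 
 * S4   S4  S4 
(> = start, * = accepting)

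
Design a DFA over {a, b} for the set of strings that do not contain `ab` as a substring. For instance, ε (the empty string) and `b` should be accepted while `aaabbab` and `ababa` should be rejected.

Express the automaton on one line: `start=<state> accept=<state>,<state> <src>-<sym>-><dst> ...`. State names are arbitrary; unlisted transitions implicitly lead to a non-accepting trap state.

This is the complement of 'contains `ab`'. Use the same substring-matching states — q0 through q2 holding how much of `ab` has just been matched — but flip the accepting set: everything except the trap q2 accepts.
3 states suffice.
        a   b  
>* q0   q1  q0 
 * q1   q1  q2 
   q2   q2  q2 
(> = start, * = accepting)

start=q0 accept=q0,q1 q0-a->q1 q0-b->q0 q1-a->q1 q1-b->q2 q2-a->q2 q2-b->q2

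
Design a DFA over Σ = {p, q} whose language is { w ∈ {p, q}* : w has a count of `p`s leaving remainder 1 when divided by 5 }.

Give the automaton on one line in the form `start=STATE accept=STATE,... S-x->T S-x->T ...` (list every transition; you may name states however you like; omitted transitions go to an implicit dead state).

The only thing that matters is how many `p`s have appeared, reduced mod 5. Use one state per residue: S0 for 0, …, S4 for 4. Reading `p` moves to the next residue; anything else stays put. S1 is accepting.
A 5-state machine:
        p   q  
>  S0   S1  S0 
 * S1   S2  S1 
   S2   S3  S2 
   S3   S4  S3 
   S4   S0  S4 
(> = start, * = accepting)

start=S0 accept=S1 S0-p->S1 S0-q->S0 S1-p->S2 S1-q->S1 S2-p->S3 S2-q->S2 S3-p->S4 S3-q->S3 S4-p->S0 S4-q->S4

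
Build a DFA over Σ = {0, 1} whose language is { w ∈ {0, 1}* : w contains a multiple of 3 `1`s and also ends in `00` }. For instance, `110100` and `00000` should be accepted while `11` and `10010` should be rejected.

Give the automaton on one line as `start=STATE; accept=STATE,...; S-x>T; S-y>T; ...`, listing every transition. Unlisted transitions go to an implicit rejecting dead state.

Build one automaton per condition and run them in lockstep. One (3 states) tracks the count of `1`s modulo 3; the other (3 states) tracks how much of the suffix `00` has currently been matched. Each combined state is a pair, one component from each; accept when both components accept. Equivalent product states are then merged.
       0  1 
>  A   B  C 
   B   D  C 
   C   C  E 
 * D   D  C 
   E   E  A 
(> = start, * = accepting)

start=A; accept=D; A-0>B; A-1>C; B-0>D; B-1>C; C-0>C; C-1>E; D-0>D; D-1>C; E-0>E; E-1>A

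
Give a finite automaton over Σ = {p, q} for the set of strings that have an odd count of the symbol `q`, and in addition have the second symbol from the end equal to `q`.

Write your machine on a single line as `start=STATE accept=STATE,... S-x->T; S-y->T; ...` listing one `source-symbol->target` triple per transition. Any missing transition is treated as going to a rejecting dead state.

start=A; accept=C,F; A-p->A; A-q->B; B-p->C; B-q->D; C-p->E; C-q->D; D-p->A; D-q->F; E-p->E; E-q->D; F-p->C; F-q->D

Run two small machines in parallel and take their product. The first has 2 states tracking the count of `q`s modulo 2; the second has 7 states tracking the last 2 symbols read. A product state is a pair (one from each), accepting exactly when both do. Minimizing collapses redundant product states.
       p  q 
>  A   A  B 
   B   C  D 
 * C   E  D 
   D   A  F 
   E   E  D 
 * F   C  D 
(> = start, * = accepting)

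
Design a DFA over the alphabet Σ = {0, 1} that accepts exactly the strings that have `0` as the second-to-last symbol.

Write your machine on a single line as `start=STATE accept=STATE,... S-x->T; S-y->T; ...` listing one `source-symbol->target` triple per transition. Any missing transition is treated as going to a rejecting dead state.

start=q0; accept=q3,q4; q0-0->q1; q0-1->q2; q1-0->q3; q1-1->q4; q2-0->q5; q2-1->q6; q3-0->q3; q3-1->q4; q4-0->q5; q4-1->q6; q5-0->q3; q5-1->q4; q6-0->q5; q6-1->q6

Because acceptance depends on a position counted from the end, the machine has to buffer the most recent 2 symbols. Make each state the string of the last up-to-2 symbols read; on input `x` shift the window left and append `x`. Accept when the buffered window has length 2 and begins with `0`.
With 7 states:
        0   1  
>  q0   q1  q2 
   q1   q3  q4 
   q2   q5  q6 
 * q3   q3  q4 
 * q4   q5  q6 
   q5   q3  q4 
   q6   q5  q6 
(> = start, * = accepting)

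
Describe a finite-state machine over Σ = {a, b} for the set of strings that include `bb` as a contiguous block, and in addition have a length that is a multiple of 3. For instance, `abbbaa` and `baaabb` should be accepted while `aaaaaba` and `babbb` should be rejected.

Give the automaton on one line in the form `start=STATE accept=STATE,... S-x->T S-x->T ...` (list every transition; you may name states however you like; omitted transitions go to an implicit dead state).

Build one automaton per condition and run them in lockstep. The first has 3 states tracking whether and how much of `bb` has been seen; the second has 3 states tracking the input length modulo 3. A product state is a pair (one from each), accepting exactly when both do.
With 9 states:
        a   b  
>  S0   S1  S2 
   S1   S3  S4 
   S2   S3  S5 
   S3   S0  S6 
   S4   S0  S7 
   S5   S7  S7 
   S6   S1  S8 
 * S7   S8  S8 
   S8   S5  S5 
(> = start, * = accepting)

start=S0 accept=S7 S0-a->S1 S0-b->S2 S1-a->S3 S1-b->S4 S2-a->S3 S2-b->S5 S3-a->S0 S3-b->S6 S4-a->S0 S4-b->S7 S5-a->S7 S5-b->S7 S6-a->S1 S6-b->S8 S7-a->S8 S7-b->S8 S8-a->S5 S8-b->S5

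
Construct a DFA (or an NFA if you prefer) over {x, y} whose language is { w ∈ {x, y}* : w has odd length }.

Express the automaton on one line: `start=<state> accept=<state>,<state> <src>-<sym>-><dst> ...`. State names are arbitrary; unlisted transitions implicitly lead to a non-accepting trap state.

Only the length mod 2 matters, so use a 2-cycle: from any state, every input symbol moves to the next state, wrapping q1 back to q0. Mark q1 accepting.
A 2-state machine:
        x   y  
>  q0   q1  q1 
 * q1   q0  q0 
(> = start, * = accepting)

start=q0 accept=q1 q0-x->q1 q0-y->q1 q1-x->q0 q1-y->q0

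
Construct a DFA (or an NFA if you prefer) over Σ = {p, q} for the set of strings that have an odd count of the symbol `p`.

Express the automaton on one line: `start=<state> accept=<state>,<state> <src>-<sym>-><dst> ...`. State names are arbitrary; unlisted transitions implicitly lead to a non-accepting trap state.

start=s0 accept=s1 s0-p->s1 s0-q->s0 s1-p->s0 s1-q->s1

The only thing that matters is how many `p`s have appeared, reduced mod 2. Use one state per residue: s0 for 0, …, s1 for 1. Reading `p` moves to the next residue; anything else stays put. s1 is accepting.
A 2-state machine:
        p   q  
>  s0   s1  s0 
 * s1   s0  s1 
(> = start, * = accepting)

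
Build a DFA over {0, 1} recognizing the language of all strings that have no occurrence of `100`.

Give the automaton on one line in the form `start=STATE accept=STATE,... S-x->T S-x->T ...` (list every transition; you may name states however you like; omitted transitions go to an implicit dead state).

Track partial matches of the forbidden pattern `100`. State q3 is a dead state reached once `100` has occurred; every other state accepts. q0 means no part of `100` is currently matched.
        0   1  
>* q0   q0  q1 
 * q1   q2  q1 
 * q2   q3  q1 
   q3   q3  q3 
(> = start, * = accepting)

start=q0 accept=q0,q1,q2 q0-0->q0 q0-1->q1 q1-0->q2 q1-1->q1 q2-0->q3 q2-1->q1 q3-0->q3 q3-1->q3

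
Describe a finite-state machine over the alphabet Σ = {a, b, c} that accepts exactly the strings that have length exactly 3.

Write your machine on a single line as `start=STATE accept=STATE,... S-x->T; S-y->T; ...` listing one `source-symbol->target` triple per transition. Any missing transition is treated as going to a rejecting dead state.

We only need to distinguish lengths 0, 1, …, 3, and '>3'. Chain q0 → q1 → q2 → q3 → q4 on every symbol, with q4 looping. Accepting states: {q3}.
5 states suffice.
        a   b   c  
>  q0   q1  q1  q1 
   q1   q2  q2  q2 
   q2   q3  q3  q3 
 * q3   q4  q4  q4 
   q4   q4  q4  q4 
(> = start, * = accepting)

start=q0; accept=q3; q0-a->q1; q0-b->q1; q0-c->q1; q1-a->q2; q1-b->q2; q1-c->q2; q2-a->q3; q2-b->q3; q2-c->q3; q3-a->q4; q3-b->q4; q3-c->q4; q4-a->q4; q4-b->q4; q4-c->q4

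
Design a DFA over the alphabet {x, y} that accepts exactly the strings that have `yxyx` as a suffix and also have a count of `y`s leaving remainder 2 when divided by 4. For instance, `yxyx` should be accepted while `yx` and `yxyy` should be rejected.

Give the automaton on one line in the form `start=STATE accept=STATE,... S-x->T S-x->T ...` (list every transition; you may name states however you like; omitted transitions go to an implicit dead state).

Handle the two conditions separately and then intersect. The first has 5 states tracking how much of the suffix `yxyx` has currently been matched; the second has 4 states tracking the count of `y`s modulo 4. A product state is a pair (one from each), accepting exactly when both do. Minimizing collapses redundant product states.
An 8-state machine:
        x   y  
>  s0   s0  s1 
   s1   s2  s3 
   s2   s4  s5 
   s3   s3  s6 
   s4   s4  s3 
   s5   s7  s6 
   s6   s6  s0 
 * s7   s3  s6 
(> = start, * = accepting)

start=s0 accept=s7 s0-x->s0 s0-y->s1 s1-x->s2 s1-y->s3 s2-x->s4 s2-y->s5 s3-x->s3 s3-y->s6 s4-x->s4 s4-y->s3 s5-x->s7 s5-y->s6 s6-x->s6 s6-y->s0 s7-x->s3 s7-y->s6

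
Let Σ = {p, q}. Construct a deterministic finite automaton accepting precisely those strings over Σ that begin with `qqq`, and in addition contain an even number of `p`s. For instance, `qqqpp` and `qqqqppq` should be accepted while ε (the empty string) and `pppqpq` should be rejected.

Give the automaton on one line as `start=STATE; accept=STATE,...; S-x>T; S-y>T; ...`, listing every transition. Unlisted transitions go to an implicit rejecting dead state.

start=s0; accept=s5; s0-p>s1; s0-q>s2; s1-p>s3; s1-q>s1; s2-p>s1; s2-q>s4; s3-p>s1; s3-q>s3; s4-p>s1; s4-q>s5; s5-p>s6; s5-q>s5; s6-p>s5; s6-q>s6

Handle the two conditions separately and then intersect. One (5 states) tracks whether the input so far still matches the prefix `qqq`; the other (2 states) tracks the count of `p`s modulo 2. Each combined state is a pair, one component from each; accept when both components accept.
        p   q  
>  s0   s1  s2 
   s1   s3  s1 
   s2   s1  s4 
   s3   s1  s3 
   s4   s1  s5 
 * s5   s6  s5 
   s6   s5  s6 
(> = start, * = accepting)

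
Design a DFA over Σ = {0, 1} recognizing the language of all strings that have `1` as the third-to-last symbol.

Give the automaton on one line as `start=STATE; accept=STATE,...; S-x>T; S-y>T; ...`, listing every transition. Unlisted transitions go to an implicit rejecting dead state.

Because acceptance depends on a position counted from the end, the machine has to buffer the most recent 3 symbols. Make each state the string of the last up-to-3 symbols read; on input `x` shift the window left and append `x`. Accept when the buffered window has length 3 and begins with `1`.
15 states suffice.
          0    1  
>  s0     s1   s2 
   s1     s3   s4 
   s2     s5   s6 
   s3     s7   s8 
   s4     s9  s10 
   s5    s11  s12 
   s6    s13  s14 
   s7     s7   s8 
   s8     s9  s10 
   s9    s11  s12 
   s10   s13  s14 
 * s11    s7   s8 
 * s12    s9  s10 
 * s13   s11  s12 
 * s14   s13  s14 
(> = start, * = accepting)

start=s0; accept=s11,s12,s13,s14; s0-0>s1; s0-1>s2; s1-0>s3; s1-1>s4; s2-0>s5; s2-1>s6; s3-0>s7; s3-1>s8; s4-0>s9; s4-1>s10; s5-0>s11; s5-1>s12; s6-0>s13; s6-1>s14; s7-0>s7; s7-1>s8; s8-0>s9; s8-1>s10; s9-0>s11; s9-1>s12; s10-0>s13; s10-1>s14; s11-0>s7; s11-1>s8; s12-0>s9; s12-1>s10; s13-0>s11; s13-1>s12; s14-0>s13; s14-1>s14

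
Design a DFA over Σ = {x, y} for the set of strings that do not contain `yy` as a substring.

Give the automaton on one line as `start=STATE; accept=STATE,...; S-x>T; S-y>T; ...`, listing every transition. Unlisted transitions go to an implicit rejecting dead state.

This is the complement of 'contains `yy`'. Use the same substring-matching states — A through C holding how much of `yy` has just been matched — but flip the accepting set: everything except the trap C accepts.
       x  y 
>* A   A  B 
 * B   A  C 
   C   C  C 
(> = start, * = accepting)

start=A; accept=A,B; A-x>A; A-y>B; B-x>A; B-y>C; C-x>C; C-y>C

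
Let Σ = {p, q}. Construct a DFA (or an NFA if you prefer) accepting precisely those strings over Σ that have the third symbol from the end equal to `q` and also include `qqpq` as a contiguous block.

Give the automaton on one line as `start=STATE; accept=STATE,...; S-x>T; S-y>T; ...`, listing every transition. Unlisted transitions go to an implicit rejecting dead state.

start=s0; accept=s4,s7,s8,s9; s0-p>s0; s0-q>s1; s1-p>s0; s1-q>s2; s2-p>s3; s2-q>s2; s3-p>s0; s3-q>s4; s4-p>s5; s4-q>s6; s5-p>s7; s5-q>s4; s6-p>s8; s6-q>s9; s7-p>s10; s7-q>s11; s8-p>s7; s8-q>s4; s9-p>s8; s9-q>s9; s10-p>s10; s10-q>s11; s11-p>s5; s11-q>s6

Handle the two conditions separately and then intersect. One (15 states) tracks the last 3 symbols read; the other (5 states) tracks whether and how much of `qqpq` has been seen. Each combined state is a pair, one component from each; accept when both components accept. Minimizing collapses redundant product states.
12 states suffice.
          p    q  
>  s0     s0   s1 
   s1     s0   s2 
   s2     s3   s2 
   s3     s0   s4 
 * s4     s5   s6 
   s5     s7   s4 
   s6     s8   s9 
 * s7    s10  s11 
 * s8     s7   s4 
 * s9     s8   s9 
   s10   s10  s11 
   s11    s5   s6 
(> = start, * = accepting)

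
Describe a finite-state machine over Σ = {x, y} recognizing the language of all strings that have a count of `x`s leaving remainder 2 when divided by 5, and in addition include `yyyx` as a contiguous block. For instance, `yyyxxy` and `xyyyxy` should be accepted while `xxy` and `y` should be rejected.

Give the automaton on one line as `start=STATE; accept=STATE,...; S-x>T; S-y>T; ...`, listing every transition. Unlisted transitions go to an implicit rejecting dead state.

Run two small machines in parallel and take their product. The first has 5 states tracking the count of `x`s modulo 5; the second has 5 states tracking whether and how much of `yyyx` has been seen. A product state is a pair (one from each), accepting exactly when both do. Minimizing collapses redundant product states.
With 21 states:
          x    y  
>  q0     q1   q2 
   q1     q3   q4 
   q2     q1   q5 
   q3     q6   q7 
   q4     q3   q8 
   q5     q1   q9 
   q6    q10  q11 
   q7     q6  q12 
   q8     q3  q13 
   q9    q13   q9 
   q10    q0  q14 
   q11   q10  q15 
   q12    q6  q16 
   q13   q17  q13 
   q14    q0  q18 
   q15   q10  q19 
   q16   q19  q16 
 * q17   q19  q17 
   q18    q0  q20 
   q19   q20  q19 
   q20    q9  q20 
(> = start, * = accepting)

start=q0; accept=q17; q0-x>q1; q0-y>q2; q1-x>q3; q1-y>q4; q2-x>q1; q2-y>q5; q3-x>q6; q3-y>q7; q4-x>q3; q4-y>q8; q5-x>q1; q5-y>q9; q6-x>q10; q6-y>q11; q7-x>q6; q7-y>q12; q8-x>q3; q8-y>q13; q9-x>q13; q9-y>q9; q10-x>q0; q10-y>q14; q11-x>q10; q11-y>q15; q12-x>q6; q12-y>q16; q13-x>q17; q13-y>q13; q14-x>q0; q14-y>q18; q15-x>q10; q15-y>q19; q16-x>q19; q16-y>q16; q17-x>q19; q17-y>q17; q18-x>q0; q18-y>q20; q19-x>q20; q19-y>q19; q20-x>q9; q20-y>q20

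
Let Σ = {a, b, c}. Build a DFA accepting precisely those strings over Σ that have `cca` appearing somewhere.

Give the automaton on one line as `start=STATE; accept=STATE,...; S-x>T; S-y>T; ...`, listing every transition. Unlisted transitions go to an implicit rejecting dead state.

start=S0; accept=S3; S0-a>S0; S0-b>S0; S0-c>S1; S1-a>S0; S1-b>S0; S1-c>S2; S2-a>S3; S2-b>S0; S2-c>S2; S3-a>S3; S3-b>S3; S3-c>S3

States S0..S2 record the length of the longest prefix of `cca` that matches the current input suffix. Reaching S3 means `cca` has been seen, and we stay there forever. Accept from S3.
4 states suffice.
        a   b   c  
>  S0   S0  S0  S1 
   S1   S0  S0  S2 
   S2   S3  S0  S2 
 * S3   S3  S3  S3 
(> = start, * = accepting)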